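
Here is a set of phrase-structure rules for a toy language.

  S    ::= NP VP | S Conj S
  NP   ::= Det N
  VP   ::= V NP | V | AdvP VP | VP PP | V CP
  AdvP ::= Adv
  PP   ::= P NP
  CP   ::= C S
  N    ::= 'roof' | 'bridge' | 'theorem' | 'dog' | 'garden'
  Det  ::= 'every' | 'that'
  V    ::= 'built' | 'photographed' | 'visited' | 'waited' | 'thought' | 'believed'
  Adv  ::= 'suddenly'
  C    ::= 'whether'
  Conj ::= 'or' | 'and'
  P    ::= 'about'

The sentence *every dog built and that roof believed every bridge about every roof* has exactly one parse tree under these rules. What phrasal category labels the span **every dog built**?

[S [S [NP [Det every] [N dog]] [VP [V built]]] [Conj and] [S [NP [Det that] [N roof]] [VP [VP [V believed] [NP [Det every] [N bridge]]] [PP [P about] [NP [Det every] [N roof]]]]]]
The span 'every dog built' is the S node built by S → NP VP.

S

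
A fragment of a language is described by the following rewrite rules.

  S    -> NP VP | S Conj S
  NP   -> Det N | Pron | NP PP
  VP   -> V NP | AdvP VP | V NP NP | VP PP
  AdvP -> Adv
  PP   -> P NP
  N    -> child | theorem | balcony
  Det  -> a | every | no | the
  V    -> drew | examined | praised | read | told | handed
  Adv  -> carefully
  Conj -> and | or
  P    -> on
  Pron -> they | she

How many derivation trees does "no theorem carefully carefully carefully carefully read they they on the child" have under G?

6

Two of the 6 distinct bracketings:
[S [NP [Det no] [N theorem]] [VP [AdvP [Adv carefully]] [VP [AdvP [Adv carefully]] [VP [AdvP [Adv carefully]] [VP [AdvP [Adv carefully]] [VP [V read] [NP [Pron they]] [NP [NP [Pron they]] [PP [P on] [NP [Det the] [N child]]]]]]]]]]
[S [NP [Det no] [N theorem]] [VP [AdvP [Adv carefully]] [VP [AdvP [Adv carefully]] [VP [AdvP [Adv carefully]] [VP [AdvP [Adv carefully]] [VP [VP [V read] [NP [Pron they]] [NP [Pron they]]] [PP [P on] [NP [Det the] [N child]]]]]]]]]
The difference turns on whether NP → NP PP is used at the relevant span, versus an alternative expansion of NP.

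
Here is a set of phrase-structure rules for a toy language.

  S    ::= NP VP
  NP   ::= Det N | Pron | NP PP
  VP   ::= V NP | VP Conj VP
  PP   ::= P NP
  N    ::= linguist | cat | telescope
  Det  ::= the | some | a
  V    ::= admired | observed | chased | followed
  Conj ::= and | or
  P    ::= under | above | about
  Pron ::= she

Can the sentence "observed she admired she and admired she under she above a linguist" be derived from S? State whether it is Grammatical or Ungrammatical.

For S → NP VP, no prefix of the string parses as an NP.

Ungrammatical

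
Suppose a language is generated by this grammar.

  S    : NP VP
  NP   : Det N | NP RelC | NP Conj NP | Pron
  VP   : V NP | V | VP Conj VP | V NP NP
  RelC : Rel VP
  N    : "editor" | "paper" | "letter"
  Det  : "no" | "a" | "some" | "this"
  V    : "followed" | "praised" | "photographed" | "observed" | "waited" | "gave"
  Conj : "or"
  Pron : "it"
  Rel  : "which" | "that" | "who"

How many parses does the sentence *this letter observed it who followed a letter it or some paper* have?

Two of the 3 distinct bracketings:
[S [NP [Det this] [N letter]] [VP [V observed] [NP [NP [Pron it]] [RelC [Rel who] [VP [V followed] [NP [Det a] [N letter]] [NP [NP [Pron it]] [Conj or] [NP [Det some] [N paper]]]]]]]]
[S [NP [Det this] [N letter]] [VP [V observed] [NP [NP [NP [Pron it]] [RelC [Rel who] [VP [V followed] [NP [Det a] [N letter]] [NP [Pron it]]]]] [Conj or] [NP [Det some] [N paper]]]]]
The trees differ in how a recursive rule is bracketed over the same span.

3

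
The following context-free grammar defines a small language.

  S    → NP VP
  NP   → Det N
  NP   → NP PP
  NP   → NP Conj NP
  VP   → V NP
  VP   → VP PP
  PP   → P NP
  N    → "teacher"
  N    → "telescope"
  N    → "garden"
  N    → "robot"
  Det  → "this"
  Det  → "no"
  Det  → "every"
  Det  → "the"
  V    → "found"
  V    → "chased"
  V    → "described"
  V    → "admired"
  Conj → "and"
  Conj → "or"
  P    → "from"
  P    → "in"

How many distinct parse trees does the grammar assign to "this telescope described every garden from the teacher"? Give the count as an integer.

The two bracketings:
[S [NP [Det this] [N telescope]] [VP [V described] [NP [NP [Det every] [N garden]] [PP [P from] [NP [Det the] [N teacher]]]]]]
[S [NP [Det this] [N telescope]] [VP [VP [V described] [NP [Det every] [N garden]]] [PP [P from] [NP [Det the] [N teacher]]]]]
The difference turns on whether NP → NP PP is used at the relevant span, versus an alternative expansion of NP.

2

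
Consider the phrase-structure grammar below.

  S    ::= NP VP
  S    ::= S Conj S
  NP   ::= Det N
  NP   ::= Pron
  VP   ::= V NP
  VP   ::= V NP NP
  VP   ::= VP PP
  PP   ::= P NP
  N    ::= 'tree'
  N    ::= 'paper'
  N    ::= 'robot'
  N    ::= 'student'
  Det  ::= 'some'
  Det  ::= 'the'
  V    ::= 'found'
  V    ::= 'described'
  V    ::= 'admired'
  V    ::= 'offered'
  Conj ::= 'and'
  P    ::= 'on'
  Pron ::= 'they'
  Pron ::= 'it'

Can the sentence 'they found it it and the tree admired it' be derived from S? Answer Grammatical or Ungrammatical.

Grammatical

S
  S
    NP
      Pron: they
    VP
      V: found
      NP
        Pron: it
      NP
        Pron: it
  Conj: and
  S
    NP
      Det: the
      N: tree
    VP
      V: admired
      NP
        Pron: it
The bracketing above is licensed at every node by one of the given productions, with S at the root.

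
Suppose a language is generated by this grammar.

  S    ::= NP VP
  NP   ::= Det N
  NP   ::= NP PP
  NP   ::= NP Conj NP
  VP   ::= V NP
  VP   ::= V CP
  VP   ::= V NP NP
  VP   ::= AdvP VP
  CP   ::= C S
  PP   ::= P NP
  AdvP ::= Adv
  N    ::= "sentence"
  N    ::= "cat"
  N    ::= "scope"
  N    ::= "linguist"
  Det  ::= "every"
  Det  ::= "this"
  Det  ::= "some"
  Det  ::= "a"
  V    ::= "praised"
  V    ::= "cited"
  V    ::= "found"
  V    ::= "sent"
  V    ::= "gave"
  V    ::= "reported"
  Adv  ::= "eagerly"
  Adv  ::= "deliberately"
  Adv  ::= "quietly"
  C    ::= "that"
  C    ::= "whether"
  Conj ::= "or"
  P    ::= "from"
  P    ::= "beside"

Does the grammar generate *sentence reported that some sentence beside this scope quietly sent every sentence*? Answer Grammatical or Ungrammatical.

For S → NP VP, no prefix of the string parses as an NP.

Ungrammatical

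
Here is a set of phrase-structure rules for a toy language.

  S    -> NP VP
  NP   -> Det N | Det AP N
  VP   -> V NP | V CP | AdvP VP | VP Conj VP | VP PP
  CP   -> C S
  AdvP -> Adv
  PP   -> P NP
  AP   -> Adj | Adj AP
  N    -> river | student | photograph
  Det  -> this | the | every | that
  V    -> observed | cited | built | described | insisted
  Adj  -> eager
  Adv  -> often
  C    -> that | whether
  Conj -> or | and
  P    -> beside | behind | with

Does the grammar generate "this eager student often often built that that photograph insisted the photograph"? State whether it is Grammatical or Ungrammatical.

Grammatical

[S [NP [Det this] [AP [Adj eager]] [N student]] [VP [AdvP [Adv often]] [VP [AdvP [Adv often]] [VP [V built] [CP [C that] [S [NP [Det that] [N photograph]] [VP [V insisted] [NP [Det the] [N photograph]]]]]]]]]
Each bracket corresponds to one application of a listed rule, so the string is derivable from S.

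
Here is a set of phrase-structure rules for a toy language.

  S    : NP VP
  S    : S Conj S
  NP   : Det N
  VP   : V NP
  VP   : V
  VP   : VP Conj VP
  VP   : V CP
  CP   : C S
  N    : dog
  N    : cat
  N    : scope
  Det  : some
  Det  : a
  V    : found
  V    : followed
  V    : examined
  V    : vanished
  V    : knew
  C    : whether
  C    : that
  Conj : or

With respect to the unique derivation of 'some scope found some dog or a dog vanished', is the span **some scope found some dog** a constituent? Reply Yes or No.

[S [S [NP [Det some] [N scope]] [VP [V found] [NP [Det some] [N dog]]]] [Conj or] [S [NP [Det a] [N dog]] [VP [V vanished]]]]
The words 'some scope found some dog' are exhaustively dominated by a single S node (built by S → NP VP), so they form a constituent.

Yes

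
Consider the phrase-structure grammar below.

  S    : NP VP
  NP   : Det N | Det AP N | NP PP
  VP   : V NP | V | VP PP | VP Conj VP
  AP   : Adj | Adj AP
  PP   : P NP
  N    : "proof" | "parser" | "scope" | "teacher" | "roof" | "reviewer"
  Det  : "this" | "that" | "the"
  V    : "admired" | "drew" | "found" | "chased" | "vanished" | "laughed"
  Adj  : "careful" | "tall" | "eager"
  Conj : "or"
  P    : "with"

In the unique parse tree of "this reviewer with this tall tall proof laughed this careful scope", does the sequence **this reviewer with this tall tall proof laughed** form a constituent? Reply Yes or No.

No

[S [NP [NP [Det this] [N reviewer]] [PP [P with] [NP [Det this] [AP [Adj tall] [AP [Adj tall]]] [N proof]]]] [VP [V laughed] [NP [Det this] [AP [Adj careful]] [N scope]]]]
The smallest constituent containing 'this reviewer with this tall tall proof laughed' is the S spanning 'this reviewer with this tall tall proof laughed this careful scope'; no single node in the tree dominates exactly the given words.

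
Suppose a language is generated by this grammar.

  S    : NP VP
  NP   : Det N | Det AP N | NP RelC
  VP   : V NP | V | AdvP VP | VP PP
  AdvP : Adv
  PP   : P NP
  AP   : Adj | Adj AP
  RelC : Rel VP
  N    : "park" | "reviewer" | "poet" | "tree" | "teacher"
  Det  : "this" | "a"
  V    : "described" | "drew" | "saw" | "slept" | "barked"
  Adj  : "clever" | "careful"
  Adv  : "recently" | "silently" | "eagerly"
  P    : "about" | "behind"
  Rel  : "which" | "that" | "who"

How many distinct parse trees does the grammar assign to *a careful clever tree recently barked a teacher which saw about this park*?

3

Two of the 3 distinct bracketings:
[S [NP [Det a] [AP [Adj careful] [AP [Adj clever]]] [N tree]] [VP [AdvP [Adv recently]] [VP [V barked] [NP [NP [Det a] [N teacher]] [RelC [Rel which] [VP [VP [V saw]] [PP [P about] [NP [Det this] [N park]]]]]]]]]
[S [NP [Det a] [AP [Adj careful] [AP [Adj clever]]] [N tree]] [VP [AdvP [Adv recently]] [VP [VP [V barked] [NP [NP [Det a] [N teacher]] [RelC [Rel which] [VP [V saw]]]]] [PP [P about] [NP [Det this] [N park]]]]]]
The trees differ in how a recursive rule is bracketed over the same span.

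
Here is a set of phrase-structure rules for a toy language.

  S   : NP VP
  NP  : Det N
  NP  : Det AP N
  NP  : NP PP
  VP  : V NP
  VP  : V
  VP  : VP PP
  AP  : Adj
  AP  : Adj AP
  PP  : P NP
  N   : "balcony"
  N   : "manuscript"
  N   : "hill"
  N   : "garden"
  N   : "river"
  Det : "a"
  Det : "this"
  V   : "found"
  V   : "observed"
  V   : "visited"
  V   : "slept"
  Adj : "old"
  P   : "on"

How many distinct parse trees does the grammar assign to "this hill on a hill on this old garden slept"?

The two bracketings:
[S [NP [NP [Det this] [N hill]] [PP [P on] [NP [NP [Det a] [N hill]] [PP [P on] [NP [Det this] [AP [Adj old]] [N garden]]]]]] [VP [V slept]]]
[S [NP [NP [NP [Det this] [N hill]] [PP [P on] [NP [Det a] [N hill]]]] [PP [P on] [NP [Det this] [AP [Adj old]] [N garden]]]] [VP [V slept]]]
The trees differ in how a recursive rule is bracketed over the same span.

2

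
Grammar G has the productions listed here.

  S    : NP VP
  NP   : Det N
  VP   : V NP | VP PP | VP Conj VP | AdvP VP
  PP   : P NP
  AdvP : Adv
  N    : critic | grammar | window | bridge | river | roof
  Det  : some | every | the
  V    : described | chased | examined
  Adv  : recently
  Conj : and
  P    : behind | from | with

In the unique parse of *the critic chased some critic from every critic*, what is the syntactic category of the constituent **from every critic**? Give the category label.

PP

S
  NP
    Det: the
    N: critic
  VP
    VP
      V: chased
      NP
        Det: some
        N: critic
    PP
      P: from
      NP
        Det: every
        N: critic
The span 'from every critic' is the PP node built by PP → P NP.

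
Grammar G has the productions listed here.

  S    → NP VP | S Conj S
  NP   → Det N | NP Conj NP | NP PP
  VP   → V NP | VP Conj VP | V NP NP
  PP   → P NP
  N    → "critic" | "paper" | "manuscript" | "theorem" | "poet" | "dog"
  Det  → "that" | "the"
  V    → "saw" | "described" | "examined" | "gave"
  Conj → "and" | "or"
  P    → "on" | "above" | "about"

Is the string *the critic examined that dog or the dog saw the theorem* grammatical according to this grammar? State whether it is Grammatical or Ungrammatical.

[S [S [NP [Det the] [N critic]] [VP [V examined] [NP [Det that] [N dog]]]] [Conj or] [S [NP [Det the] [N dog]] [VP [V saw] [NP [Det the] [N theorem]]]]]
Each bracket corresponds to one application of a listed rule, so the string is derivable from S.

Grammatical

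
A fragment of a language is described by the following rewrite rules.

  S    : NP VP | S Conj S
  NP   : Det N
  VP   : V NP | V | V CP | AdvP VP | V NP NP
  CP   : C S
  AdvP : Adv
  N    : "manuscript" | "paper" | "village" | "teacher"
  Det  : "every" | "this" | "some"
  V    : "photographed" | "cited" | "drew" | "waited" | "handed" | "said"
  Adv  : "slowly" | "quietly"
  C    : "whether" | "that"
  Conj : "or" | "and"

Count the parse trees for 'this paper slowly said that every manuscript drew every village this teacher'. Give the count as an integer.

1

[S [NP [Det this] [N paper]] [VP [AdvP [Adv slowly]] [VP [V said] [CP [C that] [S [NP [Det every] [N manuscript]] [VP [V drew] [NP [Det every] [N village]] [NP [Det this] [N teacher]]]]]]]]
No rule offers an alternative attachment or grouping for any span, so this is the only derivation.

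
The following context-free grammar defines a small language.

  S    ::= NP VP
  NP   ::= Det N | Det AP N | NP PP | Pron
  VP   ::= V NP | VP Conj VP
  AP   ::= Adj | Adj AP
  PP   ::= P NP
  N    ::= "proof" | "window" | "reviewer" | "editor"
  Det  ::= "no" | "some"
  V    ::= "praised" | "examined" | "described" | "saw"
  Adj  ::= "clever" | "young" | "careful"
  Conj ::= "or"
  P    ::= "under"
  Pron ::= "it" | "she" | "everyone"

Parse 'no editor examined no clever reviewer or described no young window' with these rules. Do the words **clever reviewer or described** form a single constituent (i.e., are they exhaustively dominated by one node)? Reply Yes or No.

No

[S [NP [Det no] [N editor]] [VP [VP [V examined] [NP [Det no] [AP [Adj clever]] [N reviewer]]] [Conj or] [VP [V described] [NP [Det no] [AP [Adj young]] [N window]]]]]
The smallest constituent containing 'clever reviewer or described' is the VP spanning 'examined no clever reviewer or described no young window'; no single node in the tree dominates exactly the given words.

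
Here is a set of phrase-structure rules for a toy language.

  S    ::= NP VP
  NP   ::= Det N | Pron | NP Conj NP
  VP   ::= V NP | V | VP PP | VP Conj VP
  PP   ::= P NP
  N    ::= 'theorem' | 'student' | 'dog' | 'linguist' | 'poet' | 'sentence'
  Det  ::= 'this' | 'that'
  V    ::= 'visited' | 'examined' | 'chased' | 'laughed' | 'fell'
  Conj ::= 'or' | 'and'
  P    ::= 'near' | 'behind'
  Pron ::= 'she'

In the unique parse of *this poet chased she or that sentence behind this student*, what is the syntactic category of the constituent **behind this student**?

[S [NP [Det this] [N poet]] [VP [VP [V chased] [NP [NP [Pron she]] [Conj or] [NP [Det that] [N sentence]]]] [PP [P behind] [NP [Det this] [N student]]]]]
The span 'behind this student' is the PP node built by PP → P NP.

PP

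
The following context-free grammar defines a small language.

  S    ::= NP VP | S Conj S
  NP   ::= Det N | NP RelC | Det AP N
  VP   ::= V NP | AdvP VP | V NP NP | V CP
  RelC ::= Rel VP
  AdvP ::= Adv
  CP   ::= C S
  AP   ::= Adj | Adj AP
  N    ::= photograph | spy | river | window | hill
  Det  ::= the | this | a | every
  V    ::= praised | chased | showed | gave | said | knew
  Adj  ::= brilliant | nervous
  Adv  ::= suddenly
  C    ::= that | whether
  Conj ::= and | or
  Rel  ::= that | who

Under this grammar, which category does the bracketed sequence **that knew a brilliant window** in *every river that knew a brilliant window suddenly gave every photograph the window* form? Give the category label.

S
  NP
    NP
      Det: every
      N: river
    RelC
      Rel: that
      VP
        V: knew
        NP
          Det: a
          AP
            Adj: brilliant
          N: window
  VP
    AdvP
      Adv: suddenly
    VP
      V: gave
      NP
        Det: every
        N: photograph
      NP
        Det: the
        N: window
The span 'that knew a brilliant window' is the RelC node built by RelC → Rel VP.

RelC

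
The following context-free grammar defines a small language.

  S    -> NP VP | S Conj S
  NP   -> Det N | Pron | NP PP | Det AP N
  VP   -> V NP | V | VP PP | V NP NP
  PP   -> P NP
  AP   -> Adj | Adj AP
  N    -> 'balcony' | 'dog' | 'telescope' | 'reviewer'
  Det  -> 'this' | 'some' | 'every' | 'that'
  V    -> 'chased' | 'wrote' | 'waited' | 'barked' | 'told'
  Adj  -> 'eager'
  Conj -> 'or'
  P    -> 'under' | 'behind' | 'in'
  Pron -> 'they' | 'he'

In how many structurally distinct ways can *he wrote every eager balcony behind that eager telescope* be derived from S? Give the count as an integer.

The two bracketings:
[S [NP [Pron he]] [VP [V wrote] [NP [NP [Det every] [AP [Adj eager]] [N balcony]] [PP [P behind] [NP [Det that] [AP [Adj eager]] [N telescope]]]]]]
[S [NP [Pron he]] [VP [VP [V wrote] [NP [Det every] [AP [Adj eager]] [N balcony]]] [PP [P behind] [NP [Det that] [AP [Adj eager]] [N telescope]]]]]
The difference turns on whether NP → NP PP is used at the relevant span, versus an alternative expansion of NP.

2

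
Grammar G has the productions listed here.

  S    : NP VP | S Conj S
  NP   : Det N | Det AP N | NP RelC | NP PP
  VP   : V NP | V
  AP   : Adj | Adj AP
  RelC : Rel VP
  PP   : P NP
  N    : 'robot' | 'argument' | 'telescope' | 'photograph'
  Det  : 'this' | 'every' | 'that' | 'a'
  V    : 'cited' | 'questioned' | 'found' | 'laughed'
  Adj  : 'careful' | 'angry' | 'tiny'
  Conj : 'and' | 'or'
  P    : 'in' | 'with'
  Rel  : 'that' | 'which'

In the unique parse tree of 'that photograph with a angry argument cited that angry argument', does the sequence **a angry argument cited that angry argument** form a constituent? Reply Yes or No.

[S [NP [NP [Det that] [N photograph]] [PP [P with] [NP [Det a] [AP [Adj angry]] [N argument]]]] [VP [V cited] [NP [Det that] [AP [Adj angry]] [N argument]]]]
The smallest constituent containing 'a angry argument cited that angry argument' is the S spanning 'that photograph with a angry argument cited that angry argument'; no single node in the tree dominates exactly the given words.

No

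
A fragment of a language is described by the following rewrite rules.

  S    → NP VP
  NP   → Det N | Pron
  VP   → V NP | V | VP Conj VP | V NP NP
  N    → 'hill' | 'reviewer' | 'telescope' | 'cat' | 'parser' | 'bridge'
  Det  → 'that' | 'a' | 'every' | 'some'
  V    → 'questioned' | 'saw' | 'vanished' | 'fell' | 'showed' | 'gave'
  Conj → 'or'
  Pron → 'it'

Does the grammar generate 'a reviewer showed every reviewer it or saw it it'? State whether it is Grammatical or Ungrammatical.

Grammatical

S
  NP
    Det: a
    N: reviewer
  VP
    VP
      V: showed
      NP
        Det: every
        N: reviewer
      NP
        Pron: it
    Conj: or
    VP
      V: saw
      NP
        Pron: it
      NP
        Pron: it
Every word is introduced by a lexical rule and the phrasal rules combine the resulting categories into a single S.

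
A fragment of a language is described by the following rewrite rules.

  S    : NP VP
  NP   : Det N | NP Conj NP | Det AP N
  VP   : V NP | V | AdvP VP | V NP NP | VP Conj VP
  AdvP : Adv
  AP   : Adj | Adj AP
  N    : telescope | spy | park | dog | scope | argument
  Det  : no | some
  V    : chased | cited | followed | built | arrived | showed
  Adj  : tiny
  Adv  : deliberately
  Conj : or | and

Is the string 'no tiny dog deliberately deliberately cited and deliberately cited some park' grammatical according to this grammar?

Grammatical

[S [NP [Det no] [AP [Adj tiny]] [N dog]] [VP [AdvP [Adv deliberately]] [VP [AdvP [Adv deliberately]] [VP [VP [V cited]] [Conj and] [VP [AdvP [Adv deliberately]] [VP [V cited] [NP [Det some] [N park]]]]]]]]
Each bracket corresponds to one application of a listed rule, so the string is derivable from S.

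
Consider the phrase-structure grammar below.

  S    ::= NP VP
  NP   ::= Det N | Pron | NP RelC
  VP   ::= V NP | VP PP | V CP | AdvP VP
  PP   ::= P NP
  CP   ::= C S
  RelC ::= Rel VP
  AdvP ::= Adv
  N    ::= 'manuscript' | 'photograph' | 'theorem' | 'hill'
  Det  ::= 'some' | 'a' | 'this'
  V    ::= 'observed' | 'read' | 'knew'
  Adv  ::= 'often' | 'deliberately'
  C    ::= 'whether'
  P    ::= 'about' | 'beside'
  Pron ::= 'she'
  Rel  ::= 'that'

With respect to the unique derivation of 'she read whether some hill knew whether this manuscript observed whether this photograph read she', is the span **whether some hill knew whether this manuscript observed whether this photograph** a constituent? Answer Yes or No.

No

[S [NP [Pron she]] [VP [V read] [CP [C whether] [S [NP [Det some] [N hill]] [VP [V knew] [CP [C whether] [S [NP [Det this] [N manuscript]] [VP [V observed] [CP [C whether] [S [NP [Det this] [N photograph]] [VP [V read] [NP [Pron she]]]]]]]]]]]]]
The smallest constituent containing 'whether some hill knew whether this manuscript observed whether this photograph' is the CP spanning 'whether some hill knew whether this manuscript observed whether this photograph read she'; no single node in the tree dominates exactly the given words.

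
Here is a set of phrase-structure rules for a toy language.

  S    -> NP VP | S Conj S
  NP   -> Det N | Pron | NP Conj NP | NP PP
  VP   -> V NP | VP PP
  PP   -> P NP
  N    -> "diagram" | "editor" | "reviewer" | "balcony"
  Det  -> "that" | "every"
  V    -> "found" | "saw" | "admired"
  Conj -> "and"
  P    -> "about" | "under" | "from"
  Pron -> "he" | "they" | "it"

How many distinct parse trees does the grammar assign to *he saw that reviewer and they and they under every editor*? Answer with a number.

7

Two of the 7 distinct bracketings:
[S [NP [Pron he]] [VP [V saw] [NP [NP [Det that] [N reviewer]] [Conj and] [NP [NP [Pron they]] [Conj and] [NP [NP [Pron they]] [PP [P under] [NP [Det every] [N editor]]]]]]]]
[S [NP [Pron he]] [VP [V saw] [NP [NP [Det that] [N reviewer]] [Conj and] [NP [NP [NP [Pron they]] [Conj and] [NP [Pron they]]] [PP [P under] [NP [Det every] [N editor]]]]]]]
The trees differ in how a recursive rule is bracketed over the same span.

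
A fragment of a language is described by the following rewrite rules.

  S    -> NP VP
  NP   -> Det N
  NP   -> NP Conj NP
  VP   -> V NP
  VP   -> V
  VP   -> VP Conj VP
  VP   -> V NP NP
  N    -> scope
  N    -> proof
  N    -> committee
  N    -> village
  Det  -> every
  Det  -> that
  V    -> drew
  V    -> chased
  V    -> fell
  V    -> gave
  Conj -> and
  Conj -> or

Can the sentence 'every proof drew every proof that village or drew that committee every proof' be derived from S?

Grammatical

[S [NP [Det every] [N proof]] [VP [VP [V drew] [NP [Det every] [N proof]] [NP [Det that] [N village]]] [Conj or] [VP [V drew] [NP [Det that] [N committee]] [NP [Det every] [N proof]]]]]
Every word is introduced by a lexical rule and the phrasal rules combine the resulting categories into a single S.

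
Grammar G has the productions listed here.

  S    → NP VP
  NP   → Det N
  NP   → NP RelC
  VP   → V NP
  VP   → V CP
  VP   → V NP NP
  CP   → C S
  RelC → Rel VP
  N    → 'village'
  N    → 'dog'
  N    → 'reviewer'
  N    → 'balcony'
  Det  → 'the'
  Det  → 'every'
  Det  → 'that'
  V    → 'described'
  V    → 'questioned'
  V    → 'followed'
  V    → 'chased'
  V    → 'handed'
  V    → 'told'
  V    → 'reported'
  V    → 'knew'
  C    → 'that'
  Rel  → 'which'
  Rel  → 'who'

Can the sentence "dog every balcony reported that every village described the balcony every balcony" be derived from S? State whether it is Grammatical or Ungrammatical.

For S → NP VP, no prefix of the string parses as an NP.

Ungrammatical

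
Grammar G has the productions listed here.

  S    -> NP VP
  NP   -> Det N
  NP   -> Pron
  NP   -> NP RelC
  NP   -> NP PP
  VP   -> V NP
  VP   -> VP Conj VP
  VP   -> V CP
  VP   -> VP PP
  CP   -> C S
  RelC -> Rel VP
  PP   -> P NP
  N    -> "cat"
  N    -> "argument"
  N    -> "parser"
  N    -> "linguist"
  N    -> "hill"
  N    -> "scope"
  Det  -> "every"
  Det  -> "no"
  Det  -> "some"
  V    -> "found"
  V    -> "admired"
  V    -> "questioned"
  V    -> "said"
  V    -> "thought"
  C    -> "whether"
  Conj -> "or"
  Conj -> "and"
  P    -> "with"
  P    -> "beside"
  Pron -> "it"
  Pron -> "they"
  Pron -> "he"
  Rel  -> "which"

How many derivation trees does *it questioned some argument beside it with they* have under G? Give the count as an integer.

5

Two of the 5 distinct bracketings:
[S [NP [Pron it]] [VP [V questioned] [NP [NP [Det some] [N argument]] [PP [P beside] [NP [NP [Pron it]] [PP [P with] [NP [Pron they]]]]]]]]
[S [NP [Pron it]] [VP [V questioned] [NP [NP [NP [Det some] [N argument]] [PP [P beside] [NP [Pron it]]]] [PP [P with] [NP [Pron they]]]]]]
The trees differ in how a recursive rule is bracketed over the same span.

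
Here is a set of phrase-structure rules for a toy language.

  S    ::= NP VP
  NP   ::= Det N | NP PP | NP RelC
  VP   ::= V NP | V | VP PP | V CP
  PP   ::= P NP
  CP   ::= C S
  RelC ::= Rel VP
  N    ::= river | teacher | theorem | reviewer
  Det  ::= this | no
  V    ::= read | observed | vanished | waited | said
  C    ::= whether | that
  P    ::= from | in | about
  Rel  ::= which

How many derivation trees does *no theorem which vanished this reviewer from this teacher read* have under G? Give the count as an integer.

Two of the 3 distinct bracketings:
[S [NP [NP [NP [Det no] [N theorem]] [RelC [Rel which] [VP [V vanished] [NP [Det this] [N reviewer]]]]] [PP [P from] [NP [Det this] [N teacher]]]] [VP [V read]]]
[S [NP [NP [Det no] [N theorem]] [RelC [Rel which] [VP [V vanished] [NP [NP [Det this] [N reviewer]] [PP [P from] [NP [Det this] [N teacher]]]]]]] [VP [V read]]]
The trees differ in how a recursive rule is bracketed over the same span.

3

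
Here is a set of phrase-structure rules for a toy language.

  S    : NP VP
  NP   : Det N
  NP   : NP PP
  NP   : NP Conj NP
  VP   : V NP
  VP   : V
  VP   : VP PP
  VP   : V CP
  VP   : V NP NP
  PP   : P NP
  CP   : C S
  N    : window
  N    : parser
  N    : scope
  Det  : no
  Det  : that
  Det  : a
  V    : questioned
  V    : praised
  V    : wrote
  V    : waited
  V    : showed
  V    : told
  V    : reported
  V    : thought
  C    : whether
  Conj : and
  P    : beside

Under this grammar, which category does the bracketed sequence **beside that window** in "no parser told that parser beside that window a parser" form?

S
  NP
    Det: no
    N: parser
  VP
    V: told
    NP
      NP
        Det: that
        N: parser
      PP
        P: beside
        NP
          Det: that
          N: window
    NP
      Det: a
      N: parser
The span 'beside that window' is the PP node built by PP → P NP.

PP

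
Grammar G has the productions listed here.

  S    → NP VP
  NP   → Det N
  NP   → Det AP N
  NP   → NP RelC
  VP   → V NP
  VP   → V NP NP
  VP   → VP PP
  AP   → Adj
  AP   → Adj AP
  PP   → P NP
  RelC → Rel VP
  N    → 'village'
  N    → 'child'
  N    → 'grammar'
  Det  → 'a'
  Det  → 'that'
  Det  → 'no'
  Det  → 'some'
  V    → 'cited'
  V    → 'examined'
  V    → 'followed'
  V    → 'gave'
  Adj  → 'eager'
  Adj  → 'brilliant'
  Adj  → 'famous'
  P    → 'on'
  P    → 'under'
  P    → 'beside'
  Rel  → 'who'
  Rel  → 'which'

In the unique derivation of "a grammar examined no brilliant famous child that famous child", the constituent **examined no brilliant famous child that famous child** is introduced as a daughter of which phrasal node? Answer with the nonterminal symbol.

S
  NP
    Det: a
    N: grammar
  VP
    V: examined
    NP
      Det: no
      AP
        Adj: brilliant
        AP
          Adj: famous
      N: child
    NP
      Det: that
      AP
        Adj: famous
      N: child
The span 'examined no brilliant famous child that famous child' is the VP node built by VP → V NP NP.
Its mother is the S built by S → NP VP.

S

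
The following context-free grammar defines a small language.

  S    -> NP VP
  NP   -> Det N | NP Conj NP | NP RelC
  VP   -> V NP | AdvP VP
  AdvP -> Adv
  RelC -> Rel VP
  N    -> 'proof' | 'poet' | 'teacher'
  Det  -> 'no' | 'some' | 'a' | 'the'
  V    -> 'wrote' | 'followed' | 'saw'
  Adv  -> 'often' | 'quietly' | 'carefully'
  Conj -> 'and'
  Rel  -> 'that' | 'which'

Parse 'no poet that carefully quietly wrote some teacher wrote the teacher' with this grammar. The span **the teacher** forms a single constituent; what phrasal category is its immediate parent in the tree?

S
  NP
    NP
      Det: no
      N: poet
    RelC
      Rel: that
      VP
        AdvP
          Adv: carefully
        VP
          AdvP
            Adv: quietly
          VP
            V: wrote
            NP
              Det: some
              N: teacher
  VP
    V: wrote
    NP
      Det: the
      N: teacher
The span 'the teacher' is the NP node built by NP → Det N.
Its mother is the VP built by VP → V NP.

VP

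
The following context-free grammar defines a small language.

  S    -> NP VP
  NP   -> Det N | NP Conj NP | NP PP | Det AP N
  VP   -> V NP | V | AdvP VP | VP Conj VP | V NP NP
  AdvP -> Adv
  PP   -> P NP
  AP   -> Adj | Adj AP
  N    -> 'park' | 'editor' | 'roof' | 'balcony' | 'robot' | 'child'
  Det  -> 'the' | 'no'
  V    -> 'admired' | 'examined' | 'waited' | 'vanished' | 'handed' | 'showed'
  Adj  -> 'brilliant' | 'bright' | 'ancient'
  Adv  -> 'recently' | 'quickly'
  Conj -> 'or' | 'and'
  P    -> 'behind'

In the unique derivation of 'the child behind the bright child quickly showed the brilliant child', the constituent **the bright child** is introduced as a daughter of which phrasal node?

[S [NP [NP [Det the] [N child]] [PP [P behind] [NP [Det the] [AP [Adj bright]] [N child]]]] [VP [AdvP [Adv quickly]] [VP [V showed] [NP [Det the] [AP [Adj brilliant]] [N child]]]]]
The span 'the bright child' is the NP node built by NP → Det AP N.
Its mother is the PP built by PP → P NP.

PP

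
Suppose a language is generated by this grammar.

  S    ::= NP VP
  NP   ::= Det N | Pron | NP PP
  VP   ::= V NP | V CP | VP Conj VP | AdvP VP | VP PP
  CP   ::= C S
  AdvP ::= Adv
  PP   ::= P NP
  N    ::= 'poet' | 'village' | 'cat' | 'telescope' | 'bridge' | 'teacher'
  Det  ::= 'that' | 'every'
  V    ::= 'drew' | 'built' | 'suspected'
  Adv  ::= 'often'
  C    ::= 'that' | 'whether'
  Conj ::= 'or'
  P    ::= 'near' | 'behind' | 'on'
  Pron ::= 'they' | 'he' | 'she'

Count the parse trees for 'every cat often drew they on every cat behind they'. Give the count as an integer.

9

Two of the 9 distinct bracketings:
[S [NP [Det every] [N cat]] [VP [AdvP [Adv often]] [VP [V drew] [NP [NP [Pron they]] [PP [P on] [NP [NP [Det every] [N cat]] [PP [P behind] [NP [Pron they]]]]]]]]]
[S [NP [Det every] [N cat]] [VP [AdvP [Adv often]] [VP [V drew] [NP [NP [NP [Pron they]] [PP [P on] [NP [Det every] [N cat]]]] [PP [P behind] [NP [Pron they]]]]]]]
The trees differ in how a recursive rule is bracketed over the same span.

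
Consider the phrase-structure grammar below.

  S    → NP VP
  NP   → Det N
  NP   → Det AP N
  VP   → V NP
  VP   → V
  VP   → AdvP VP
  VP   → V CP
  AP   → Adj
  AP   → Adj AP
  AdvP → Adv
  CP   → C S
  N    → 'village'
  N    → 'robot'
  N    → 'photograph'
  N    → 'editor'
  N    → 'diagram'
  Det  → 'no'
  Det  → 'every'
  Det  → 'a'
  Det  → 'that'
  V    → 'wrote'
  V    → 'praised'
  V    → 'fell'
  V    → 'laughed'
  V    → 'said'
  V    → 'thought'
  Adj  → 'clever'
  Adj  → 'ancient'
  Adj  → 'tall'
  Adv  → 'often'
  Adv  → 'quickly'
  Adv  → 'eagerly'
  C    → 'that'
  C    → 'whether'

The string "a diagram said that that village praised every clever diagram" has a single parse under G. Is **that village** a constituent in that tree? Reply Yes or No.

Yes

[S [NP [Det a] [N diagram]] [VP [V said] [CP [C that] [S [NP [Det that] [N village]] [VP [V praised] [NP [Det every] [AP [Adj clever]] [N diagram]]]]]]]
The words 'that village' are exhaustively dominated by a single NP node (built by NP → Det N), so they form a constituent.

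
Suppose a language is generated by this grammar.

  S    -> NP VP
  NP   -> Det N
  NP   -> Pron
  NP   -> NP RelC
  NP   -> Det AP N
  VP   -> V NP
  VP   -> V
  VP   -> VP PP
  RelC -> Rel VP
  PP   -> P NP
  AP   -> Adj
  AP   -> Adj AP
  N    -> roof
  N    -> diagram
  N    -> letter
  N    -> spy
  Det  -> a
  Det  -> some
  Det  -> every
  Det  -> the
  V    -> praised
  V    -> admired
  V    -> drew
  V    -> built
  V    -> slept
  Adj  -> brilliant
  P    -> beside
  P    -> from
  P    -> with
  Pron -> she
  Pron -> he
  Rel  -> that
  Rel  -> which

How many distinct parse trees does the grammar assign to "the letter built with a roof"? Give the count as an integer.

[S [NP [Det the] [N letter]] [VP [VP [V built]] [PP [P with] [NP [Det a] [N roof]]]]]
No rule offers an alternative attachment or grouping for any span, so this is the only derivation.

1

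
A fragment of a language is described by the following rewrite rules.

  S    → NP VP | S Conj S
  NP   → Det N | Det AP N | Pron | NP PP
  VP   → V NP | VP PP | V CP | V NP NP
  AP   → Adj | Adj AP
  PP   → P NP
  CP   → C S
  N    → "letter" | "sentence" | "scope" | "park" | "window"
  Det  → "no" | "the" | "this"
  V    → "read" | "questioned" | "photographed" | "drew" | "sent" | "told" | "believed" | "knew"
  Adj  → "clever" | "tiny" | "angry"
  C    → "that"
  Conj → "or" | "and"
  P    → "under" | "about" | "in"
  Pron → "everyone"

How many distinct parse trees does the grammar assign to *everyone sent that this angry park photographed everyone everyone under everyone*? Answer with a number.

3

Two of the 3 distinct bracketings:
[S [NP [Pron everyone]] [VP [VP [V sent] [CP [C that] [S [NP [Det this] [AP [Adj angry]] [N park]] [VP [V photographed] [NP [Pron everyone]] [NP [Pron everyone]]]]]] [PP [P under] [NP [Pron everyone]]]]]
[S [NP [Pron everyone]] [VP [V sent] [CP [C that] [S [NP [Det this] [AP [Adj angry]] [N park]] [VP [VP [V photographed] [NP [Pron everyone]] [NP [Pron everyone]]] [PP [P under] [NP [Pron everyone]]]]]]]]
The trees differ in how a recursive rule is bracketed over the same span.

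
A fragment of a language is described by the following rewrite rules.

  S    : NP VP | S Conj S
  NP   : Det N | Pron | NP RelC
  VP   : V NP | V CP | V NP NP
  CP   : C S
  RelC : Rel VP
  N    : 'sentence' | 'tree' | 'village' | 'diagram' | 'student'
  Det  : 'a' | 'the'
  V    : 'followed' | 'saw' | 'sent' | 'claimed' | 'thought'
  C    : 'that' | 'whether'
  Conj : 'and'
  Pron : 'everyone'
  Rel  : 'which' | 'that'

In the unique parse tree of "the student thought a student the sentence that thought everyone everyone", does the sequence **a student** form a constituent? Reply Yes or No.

Yes

[S [NP [Det the] [N student]] [VP [V thought] [NP [Det a] [N student]] [NP [NP [Det the] [N sentence]] [RelC [Rel that] [VP [V thought] [NP [Pron everyone]] [NP [Pron everyone]]]]]]]
The words 'a student' are exhaustively dominated by a single NP node (built by NP → Det N), so they form a constituent.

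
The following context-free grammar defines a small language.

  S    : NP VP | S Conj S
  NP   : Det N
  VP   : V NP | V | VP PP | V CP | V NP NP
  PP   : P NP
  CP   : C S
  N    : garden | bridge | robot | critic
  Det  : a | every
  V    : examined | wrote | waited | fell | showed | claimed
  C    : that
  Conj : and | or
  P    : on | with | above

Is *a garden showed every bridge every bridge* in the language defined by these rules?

S
  NP
    Det: a
    N: garden
  VP
    V: showed
    NP
      Det: every
      N: bridge
    NP
      Det: every
      N: bridge
The bracketing above is licensed at every node by one of the given productions, with S at the root.

Grammatical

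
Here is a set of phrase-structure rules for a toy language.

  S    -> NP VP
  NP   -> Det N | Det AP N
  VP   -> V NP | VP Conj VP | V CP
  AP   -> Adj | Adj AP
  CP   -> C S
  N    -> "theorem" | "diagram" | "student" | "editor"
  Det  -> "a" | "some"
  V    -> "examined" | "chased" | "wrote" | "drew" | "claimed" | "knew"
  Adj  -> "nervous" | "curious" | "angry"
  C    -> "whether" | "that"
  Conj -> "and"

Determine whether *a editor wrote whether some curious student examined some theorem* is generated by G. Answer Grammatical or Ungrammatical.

Grammatical

S
  NP
    Det: a
    N: editor
  VP
    V: wrote
    CP
      C: whether
      S
        NP
          Det: some
          AP
            Adj: curious
          N: student
        VP
          V: examined
          NP
            Det: some
            N: theorem
The bracketing above is licensed at every node by one of the given productions, with S at the root.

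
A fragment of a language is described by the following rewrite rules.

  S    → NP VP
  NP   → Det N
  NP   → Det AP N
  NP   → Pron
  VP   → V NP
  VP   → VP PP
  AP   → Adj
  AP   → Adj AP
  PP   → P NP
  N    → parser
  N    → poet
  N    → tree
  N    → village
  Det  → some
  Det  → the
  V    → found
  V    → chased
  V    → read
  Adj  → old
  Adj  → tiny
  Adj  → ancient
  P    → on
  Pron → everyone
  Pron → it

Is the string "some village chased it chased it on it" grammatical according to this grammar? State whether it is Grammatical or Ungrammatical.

For S → NP VP, the only prefix that parses as NP is 'some village', but the remainder 'chased it chased it on it' is not a VP under these rules.

Ungrammatical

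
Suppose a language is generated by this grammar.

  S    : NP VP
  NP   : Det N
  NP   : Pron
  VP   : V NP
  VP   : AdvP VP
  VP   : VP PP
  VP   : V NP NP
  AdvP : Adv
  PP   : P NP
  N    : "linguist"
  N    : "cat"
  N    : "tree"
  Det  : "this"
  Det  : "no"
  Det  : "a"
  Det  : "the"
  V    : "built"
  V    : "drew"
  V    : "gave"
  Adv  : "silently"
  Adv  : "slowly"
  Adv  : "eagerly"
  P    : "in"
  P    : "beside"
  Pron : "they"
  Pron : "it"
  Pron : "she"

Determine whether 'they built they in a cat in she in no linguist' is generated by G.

[S [NP [Pron they]] [VP [VP [VP [VP [V built] [NP [Pron they]]] [PP [P in] [NP [Det a] [N cat]]]] [PP [P in] [NP [Pron she]]]] [PP [P in] [NP [Det no] [N linguist]]]]]
Every word is introduced by a lexical rule and the phrasal rules combine the resulting categories into a single S.

Grammatical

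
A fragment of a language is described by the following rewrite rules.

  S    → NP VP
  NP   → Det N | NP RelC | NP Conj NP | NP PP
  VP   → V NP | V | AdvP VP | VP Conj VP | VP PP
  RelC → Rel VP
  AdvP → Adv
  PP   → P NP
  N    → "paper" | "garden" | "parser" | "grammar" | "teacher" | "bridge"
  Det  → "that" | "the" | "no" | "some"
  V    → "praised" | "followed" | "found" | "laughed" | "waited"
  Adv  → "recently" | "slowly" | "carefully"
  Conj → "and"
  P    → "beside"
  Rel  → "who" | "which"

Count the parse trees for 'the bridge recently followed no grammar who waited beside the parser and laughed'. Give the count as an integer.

Two of the 8 distinct bracketings:
[S [NP [Det the] [N bridge]] [VP [AdvP [Adv recently]] [VP [V followed] [NP [NP [Det no] [N grammar]] [RelC [Rel who] [VP [VP [VP [V waited]] [PP [P beside] [NP [Det the] [N parser]]]] [Conj and] [VP [V laughed]]]]]]]]
[S [NP [Det the] [N bridge]] [VP [AdvP [Adv recently]] [VP [VP [V followed] [NP [NP [Det no] [N grammar]] [RelC [Rel who] [VP [VP [V waited]] [PP [P beside] [NP [Det the] [N parser]]]]]]] [Conj and] [VP [V laughed]]]]]
The trees differ in how a recursive rule is bracketed over the same span.

8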